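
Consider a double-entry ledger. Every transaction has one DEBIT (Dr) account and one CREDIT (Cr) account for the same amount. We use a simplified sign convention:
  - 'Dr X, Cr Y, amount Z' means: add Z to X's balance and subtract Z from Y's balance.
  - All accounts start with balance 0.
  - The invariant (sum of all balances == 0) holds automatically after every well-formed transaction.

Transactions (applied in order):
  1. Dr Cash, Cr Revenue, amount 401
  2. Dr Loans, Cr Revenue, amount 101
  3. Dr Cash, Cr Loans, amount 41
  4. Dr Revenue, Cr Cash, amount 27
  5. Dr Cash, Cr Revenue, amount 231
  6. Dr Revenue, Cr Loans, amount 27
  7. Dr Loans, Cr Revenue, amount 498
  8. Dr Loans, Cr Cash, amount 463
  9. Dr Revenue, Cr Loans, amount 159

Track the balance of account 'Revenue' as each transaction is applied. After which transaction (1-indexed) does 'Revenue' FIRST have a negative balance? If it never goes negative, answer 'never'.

Answer: 1

Derivation:
After txn 1: Revenue=-401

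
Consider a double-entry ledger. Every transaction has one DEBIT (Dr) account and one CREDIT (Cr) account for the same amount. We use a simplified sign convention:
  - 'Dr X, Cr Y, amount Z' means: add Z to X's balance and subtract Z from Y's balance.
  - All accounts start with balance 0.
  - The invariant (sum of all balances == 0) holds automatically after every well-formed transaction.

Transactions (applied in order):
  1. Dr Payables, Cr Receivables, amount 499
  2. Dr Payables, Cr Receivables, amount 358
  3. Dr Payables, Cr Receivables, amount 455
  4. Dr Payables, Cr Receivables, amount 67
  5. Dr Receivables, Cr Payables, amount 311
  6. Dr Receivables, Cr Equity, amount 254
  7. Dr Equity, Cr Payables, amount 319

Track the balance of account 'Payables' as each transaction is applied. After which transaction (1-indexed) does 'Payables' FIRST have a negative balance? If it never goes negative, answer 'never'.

Answer: never

Derivation:
After txn 1: Payables=499
After txn 2: Payables=857
After txn 3: Payables=1312
After txn 4: Payables=1379
After txn 5: Payables=1068
After txn 6: Payables=1068
After txn 7: Payables=749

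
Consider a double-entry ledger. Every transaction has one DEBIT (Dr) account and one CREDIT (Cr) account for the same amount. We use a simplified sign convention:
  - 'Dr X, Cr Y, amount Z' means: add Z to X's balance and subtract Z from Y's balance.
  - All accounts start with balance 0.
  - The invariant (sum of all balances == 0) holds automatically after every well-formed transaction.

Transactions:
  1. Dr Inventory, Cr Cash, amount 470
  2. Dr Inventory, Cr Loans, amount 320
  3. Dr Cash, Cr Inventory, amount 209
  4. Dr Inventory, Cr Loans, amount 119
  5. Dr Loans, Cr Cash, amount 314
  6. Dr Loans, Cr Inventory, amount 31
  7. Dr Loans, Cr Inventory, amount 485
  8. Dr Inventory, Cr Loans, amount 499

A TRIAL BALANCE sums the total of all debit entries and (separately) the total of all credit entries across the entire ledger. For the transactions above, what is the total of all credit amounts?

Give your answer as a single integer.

Txn 1: credit+=470
Txn 2: credit+=320
Txn 3: credit+=209
Txn 4: credit+=119
Txn 5: credit+=314
Txn 6: credit+=31
Txn 7: credit+=485
Txn 8: credit+=499
Total credits = 2447

Answer: 2447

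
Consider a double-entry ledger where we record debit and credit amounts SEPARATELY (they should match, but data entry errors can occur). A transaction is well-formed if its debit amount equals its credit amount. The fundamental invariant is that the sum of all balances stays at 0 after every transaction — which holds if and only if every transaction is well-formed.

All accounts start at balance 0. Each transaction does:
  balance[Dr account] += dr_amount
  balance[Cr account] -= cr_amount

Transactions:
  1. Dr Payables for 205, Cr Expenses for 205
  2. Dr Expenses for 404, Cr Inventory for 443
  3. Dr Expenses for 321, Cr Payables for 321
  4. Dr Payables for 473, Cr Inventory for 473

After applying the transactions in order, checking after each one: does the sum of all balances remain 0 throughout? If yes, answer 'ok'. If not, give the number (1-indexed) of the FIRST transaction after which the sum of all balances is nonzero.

After txn 1: dr=205 cr=205 sum_balances=0
After txn 2: dr=404 cr=443 sum_balances=-39
After txn 3: dr=321 cr=321 sum_balances=-39
After txn 4: dr=473 cr=473 sum_balances=-39

Answer: 2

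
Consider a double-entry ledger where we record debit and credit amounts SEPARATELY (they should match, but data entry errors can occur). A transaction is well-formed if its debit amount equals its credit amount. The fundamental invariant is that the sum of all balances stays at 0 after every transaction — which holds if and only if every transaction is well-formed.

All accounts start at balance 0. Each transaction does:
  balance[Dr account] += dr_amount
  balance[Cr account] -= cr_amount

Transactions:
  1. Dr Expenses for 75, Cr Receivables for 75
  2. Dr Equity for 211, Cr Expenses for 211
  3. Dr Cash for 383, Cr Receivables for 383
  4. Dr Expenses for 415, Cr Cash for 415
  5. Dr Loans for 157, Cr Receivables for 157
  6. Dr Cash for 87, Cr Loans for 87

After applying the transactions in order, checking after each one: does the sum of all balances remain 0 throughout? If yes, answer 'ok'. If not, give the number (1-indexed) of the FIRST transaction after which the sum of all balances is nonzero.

Answer: ok

Derivation:
After txn 1: dr=75 cr=75 sum_balances=0
After txn 2: dr=211 cr=211 sum_balances=0
After txn 3: dr=383 cr=383 sum_balances=0
After txn 4: dr=415 cr=415 sum_balances=0
After txn 5: dr=157 cr=157 sum_balances=0
After txn 6: dr=87 cr=87 sum_balances=0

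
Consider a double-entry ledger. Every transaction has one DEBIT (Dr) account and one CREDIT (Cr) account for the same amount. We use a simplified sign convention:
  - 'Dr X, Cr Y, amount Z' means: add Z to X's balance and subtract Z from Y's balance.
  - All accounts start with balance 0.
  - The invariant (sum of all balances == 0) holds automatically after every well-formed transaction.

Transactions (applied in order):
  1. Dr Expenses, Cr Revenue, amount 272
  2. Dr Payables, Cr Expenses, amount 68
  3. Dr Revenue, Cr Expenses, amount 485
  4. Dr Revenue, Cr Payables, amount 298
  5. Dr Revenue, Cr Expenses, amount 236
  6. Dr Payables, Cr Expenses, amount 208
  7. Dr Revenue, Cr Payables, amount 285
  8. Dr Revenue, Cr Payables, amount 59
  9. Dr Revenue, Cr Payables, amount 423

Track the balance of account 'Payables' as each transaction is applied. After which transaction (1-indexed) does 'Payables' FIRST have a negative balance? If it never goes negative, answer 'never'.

Answer: 4

Derivation:
After txn 1: Payables=0
After txn 2: Payables=68
After txn 3: Payables=68
After txn 4: Payables=-230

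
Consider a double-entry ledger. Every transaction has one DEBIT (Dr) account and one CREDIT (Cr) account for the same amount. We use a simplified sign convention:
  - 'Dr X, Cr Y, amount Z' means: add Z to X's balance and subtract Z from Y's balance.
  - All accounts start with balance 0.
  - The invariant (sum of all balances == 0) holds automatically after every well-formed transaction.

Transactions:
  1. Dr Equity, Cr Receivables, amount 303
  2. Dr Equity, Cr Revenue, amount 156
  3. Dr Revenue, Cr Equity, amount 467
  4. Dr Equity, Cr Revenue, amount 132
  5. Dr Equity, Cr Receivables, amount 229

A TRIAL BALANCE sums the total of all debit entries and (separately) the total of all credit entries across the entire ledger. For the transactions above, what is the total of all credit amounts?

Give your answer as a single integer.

Txn 1: credit+=303
Txn 2: credit+=156
Txn 3: credit+=467
Txn 4: credit+=132
Txn 5: credit+=229
Total credits = 1287

Answer: 1287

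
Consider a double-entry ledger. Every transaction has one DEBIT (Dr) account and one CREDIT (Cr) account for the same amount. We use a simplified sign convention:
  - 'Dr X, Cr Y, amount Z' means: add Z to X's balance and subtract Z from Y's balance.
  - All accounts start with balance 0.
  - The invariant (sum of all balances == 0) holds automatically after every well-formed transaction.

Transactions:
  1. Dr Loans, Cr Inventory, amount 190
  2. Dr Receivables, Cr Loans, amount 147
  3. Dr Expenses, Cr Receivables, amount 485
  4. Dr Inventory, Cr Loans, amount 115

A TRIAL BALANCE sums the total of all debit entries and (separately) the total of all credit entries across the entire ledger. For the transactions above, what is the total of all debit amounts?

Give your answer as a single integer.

Answer: 937

Derivation:
Txn 1: debit+=190
Txn 2: debit+=147
Txn 3: debit+=485
Txn 4: debit+=115
Total debits = 937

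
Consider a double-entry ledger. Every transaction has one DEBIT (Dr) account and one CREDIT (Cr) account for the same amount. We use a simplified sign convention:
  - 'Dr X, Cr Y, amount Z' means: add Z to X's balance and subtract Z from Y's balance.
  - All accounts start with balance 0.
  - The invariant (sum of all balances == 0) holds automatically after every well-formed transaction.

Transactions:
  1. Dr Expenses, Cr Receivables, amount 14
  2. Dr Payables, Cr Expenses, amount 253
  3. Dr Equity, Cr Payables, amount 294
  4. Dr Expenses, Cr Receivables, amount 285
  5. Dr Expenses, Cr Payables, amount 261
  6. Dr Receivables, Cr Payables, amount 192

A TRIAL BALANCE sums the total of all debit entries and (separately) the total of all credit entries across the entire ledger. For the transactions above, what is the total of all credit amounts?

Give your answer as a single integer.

Answer: 1299

Derivation:
Txn 1: credit+=14
Txn 2: credit+=253
Txn 3: credit+=294
Txn 4: credit+=285
Txn 5: credit+=261
Txn 6: credit+=192
Total credits = 1299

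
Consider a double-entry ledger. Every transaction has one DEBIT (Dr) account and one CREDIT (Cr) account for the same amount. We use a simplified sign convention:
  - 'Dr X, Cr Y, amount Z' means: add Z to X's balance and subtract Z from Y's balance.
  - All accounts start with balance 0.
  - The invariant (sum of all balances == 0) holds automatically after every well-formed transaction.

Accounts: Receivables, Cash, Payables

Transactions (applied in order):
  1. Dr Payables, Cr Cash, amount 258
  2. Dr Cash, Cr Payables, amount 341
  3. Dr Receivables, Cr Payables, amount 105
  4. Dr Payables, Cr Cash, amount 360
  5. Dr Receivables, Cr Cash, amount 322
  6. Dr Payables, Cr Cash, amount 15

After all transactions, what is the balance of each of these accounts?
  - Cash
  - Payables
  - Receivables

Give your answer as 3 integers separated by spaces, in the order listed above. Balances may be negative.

Answer: -614 187 427

Derivation:
After txn 1 (Dr Payables, Cr Cash, amount 258): Cash=-258 Payables=258
After txn 2 (Dr Cash, Cr Payables, amount 341): Cash=83 Payables=-83
After txn 3 (Dr Receivables, Cr Payables, amount 105): Cash=83 Payables=-188 Receivables=105
After txn 4 (Dr Payables, Cr Cash, amount 360): Cash=-277 Payables=172 Receivables=105
After txn 5 (Dr Receivables, Cr Cash, amount 322): Cash=-599 Payables=172 Receivables=427
After txn 6 (Dr Payables, Cr Cash, amount 15): Cash=-614 Payables=187 Receivables=427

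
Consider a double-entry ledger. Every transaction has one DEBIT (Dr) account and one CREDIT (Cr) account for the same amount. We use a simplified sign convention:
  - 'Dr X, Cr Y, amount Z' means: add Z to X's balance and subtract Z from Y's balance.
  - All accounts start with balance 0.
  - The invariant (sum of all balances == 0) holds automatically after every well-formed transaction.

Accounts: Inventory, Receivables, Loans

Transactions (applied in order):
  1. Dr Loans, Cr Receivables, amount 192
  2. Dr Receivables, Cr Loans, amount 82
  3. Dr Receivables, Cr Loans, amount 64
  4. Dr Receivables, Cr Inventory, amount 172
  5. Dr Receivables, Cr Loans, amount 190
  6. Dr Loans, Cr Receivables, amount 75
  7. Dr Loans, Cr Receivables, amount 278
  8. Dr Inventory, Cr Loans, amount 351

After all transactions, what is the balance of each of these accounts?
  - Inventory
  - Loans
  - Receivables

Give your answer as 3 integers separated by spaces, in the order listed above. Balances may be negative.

Answer: 179 -142 -37

Derivation:
After txn 1 (Dr Loans, Cr Receivables, amount 192): Loans=192 Receivables=-192
After txn 2 (Dr Receivables, Cr Loans, amount 82): Loans=110 Receivables=-110
After txn 3 (Dr Receivables, Cr Loans, amount 64): Loans=46 Receivables=-46
After txn 4 (Dr Receivables, Cr Inventory, amount 172): Inventory=-172 Loans=46 Receivables=126
After txn 5 (Dr Receivables, Cr Loans, amount 190): Inventory=-172 Loans=-144 Receivables=316
After txn 6 (Dr Loans, Cr Receivables, amount 75): Inventory=-172 Loans=-69 Receivables=241
After txn 7 (Dr Loans, Cr Receivables, amount 278): Inventory=-172 Loans=209 Receivables=-37
After txn 8 (Dr Inventory, Cr Loans, amount 351): Inventory=179 Loans=-142 Receivables=-37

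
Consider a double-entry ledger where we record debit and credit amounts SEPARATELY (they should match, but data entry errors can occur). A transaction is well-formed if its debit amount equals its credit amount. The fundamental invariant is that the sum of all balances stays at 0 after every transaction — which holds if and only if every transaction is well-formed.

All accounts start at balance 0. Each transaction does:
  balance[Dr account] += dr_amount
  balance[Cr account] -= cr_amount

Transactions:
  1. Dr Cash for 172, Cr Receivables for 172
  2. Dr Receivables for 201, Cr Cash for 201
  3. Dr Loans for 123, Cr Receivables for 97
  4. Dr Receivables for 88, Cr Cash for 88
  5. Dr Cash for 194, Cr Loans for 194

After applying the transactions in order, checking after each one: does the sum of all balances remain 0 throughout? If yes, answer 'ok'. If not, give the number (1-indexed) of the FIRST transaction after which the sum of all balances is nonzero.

Answer: 3

Derivation:
After txn 1: dr=172 cr=172 sum_balances=0
After txn 2: dr=201 cr=201 sum_balances=0
After txn 3: dr=123 cr=97 sum_balances=26
After txn 4: dr=88 cr=88 sum_balances=26
After txn 5: dr=194 cr=194 sum_balances=26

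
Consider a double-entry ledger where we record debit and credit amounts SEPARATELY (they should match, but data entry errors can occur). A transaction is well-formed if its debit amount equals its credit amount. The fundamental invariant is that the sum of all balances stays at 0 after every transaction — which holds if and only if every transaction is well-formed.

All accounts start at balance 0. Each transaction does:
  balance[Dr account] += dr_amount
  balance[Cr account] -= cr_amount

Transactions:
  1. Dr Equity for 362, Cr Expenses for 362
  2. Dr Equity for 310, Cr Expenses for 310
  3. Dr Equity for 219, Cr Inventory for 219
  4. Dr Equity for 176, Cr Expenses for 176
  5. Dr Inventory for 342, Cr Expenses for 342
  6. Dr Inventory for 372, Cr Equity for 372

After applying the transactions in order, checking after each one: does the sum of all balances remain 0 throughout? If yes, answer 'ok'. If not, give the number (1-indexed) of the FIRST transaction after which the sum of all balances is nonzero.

After txn 1: dr=362 cr=362 sum_balances=0
After txn 2: dr=310 cr=310 sum_balances=0
After txn 3: dr=219 cr=219 sum_balances=0
After txn 4: dr=176 cr=176 sum_balances=0
After txn 5: dr=342 cr=342 sum_balances=0
After txn 6: dr=372 cr=372 sum_balances=0

Answer: ok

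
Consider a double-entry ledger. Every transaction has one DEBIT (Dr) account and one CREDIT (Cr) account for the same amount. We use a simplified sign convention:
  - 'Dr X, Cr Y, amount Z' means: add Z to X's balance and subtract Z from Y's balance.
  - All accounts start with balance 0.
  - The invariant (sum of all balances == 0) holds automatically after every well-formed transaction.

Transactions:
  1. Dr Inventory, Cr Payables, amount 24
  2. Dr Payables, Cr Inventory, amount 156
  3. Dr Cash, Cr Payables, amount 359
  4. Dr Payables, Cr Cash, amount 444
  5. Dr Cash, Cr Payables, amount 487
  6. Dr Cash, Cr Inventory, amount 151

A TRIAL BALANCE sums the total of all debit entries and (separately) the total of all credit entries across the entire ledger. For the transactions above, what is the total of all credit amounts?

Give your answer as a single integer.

Txn 1: credit+=24
Txn 2: credit+=156
Txn 3: credit+=359
Txn 4: credit+=444
Txn 5: credit+=487
Txn 6: credit+=151
Total credits = 1621

Answer: 1621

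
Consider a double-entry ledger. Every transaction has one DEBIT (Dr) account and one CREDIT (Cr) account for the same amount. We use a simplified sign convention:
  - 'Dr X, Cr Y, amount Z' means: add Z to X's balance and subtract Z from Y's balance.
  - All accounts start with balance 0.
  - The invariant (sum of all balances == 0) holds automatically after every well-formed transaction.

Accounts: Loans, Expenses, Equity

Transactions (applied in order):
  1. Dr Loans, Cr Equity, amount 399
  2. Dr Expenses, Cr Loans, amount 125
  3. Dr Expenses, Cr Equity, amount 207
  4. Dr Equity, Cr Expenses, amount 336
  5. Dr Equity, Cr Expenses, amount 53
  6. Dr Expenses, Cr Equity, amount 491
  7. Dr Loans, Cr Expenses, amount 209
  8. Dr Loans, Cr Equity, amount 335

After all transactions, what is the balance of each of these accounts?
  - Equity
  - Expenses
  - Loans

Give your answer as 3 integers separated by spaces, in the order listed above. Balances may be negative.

Answer: -1043 225 818

Derivation:
After txn 1 (Dr Loans, Cr Equity, amount 399): Equity=-399 Loans=399
After txn 2 (Dr Expenses, Cr Loans, amount 125): Equity=-399 Expenses=125 Loans=274
After txn 3 (Dr Expenses, Cr Equity, amount 207): Equity=-606 Expenses=332 Loans=274
After txn 4 (Dr Equity, Cr Expenses, amount 336): Equity=-270 Expenses=-4 Loans=274
After txn 5 (Dr Equity, Cr Expenses, amount 53): Equity=-217 Expenses=-57 Loans=274
After txn 6 (Dr Expenses, Cr Equity, amount 491): Equity=-708 Expenses=434 Loans=274
After txn 7 (Dr Loans, Cr Expenses, amount 209): Equity=-708 Expenses=225 Loans=483
After txn 8 (Dr Loans, Cr Equity, amount 335): Equity=-1043 Expenses=225 Loans=818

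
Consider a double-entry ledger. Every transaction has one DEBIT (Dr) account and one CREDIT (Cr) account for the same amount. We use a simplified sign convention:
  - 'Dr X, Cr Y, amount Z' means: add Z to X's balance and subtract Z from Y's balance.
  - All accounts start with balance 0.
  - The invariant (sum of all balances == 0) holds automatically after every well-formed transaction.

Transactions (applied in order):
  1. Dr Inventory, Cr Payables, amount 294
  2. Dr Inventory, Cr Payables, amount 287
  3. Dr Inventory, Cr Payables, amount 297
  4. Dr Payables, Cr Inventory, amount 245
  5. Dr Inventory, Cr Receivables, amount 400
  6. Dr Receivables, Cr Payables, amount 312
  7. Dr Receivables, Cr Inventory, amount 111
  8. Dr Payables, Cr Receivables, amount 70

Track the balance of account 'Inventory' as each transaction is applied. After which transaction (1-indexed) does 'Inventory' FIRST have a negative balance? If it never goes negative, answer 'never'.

After txn 1: Inventory=294
After txn 2: Inventory=581
After txn 3: Inventory=878
After txn 4: Inventory=633
After txn 5: Inventory=1033
After txn 6: Inventory=1033
After txn 7: Inventory=922
After txn 8: Inventory=922

Answer: never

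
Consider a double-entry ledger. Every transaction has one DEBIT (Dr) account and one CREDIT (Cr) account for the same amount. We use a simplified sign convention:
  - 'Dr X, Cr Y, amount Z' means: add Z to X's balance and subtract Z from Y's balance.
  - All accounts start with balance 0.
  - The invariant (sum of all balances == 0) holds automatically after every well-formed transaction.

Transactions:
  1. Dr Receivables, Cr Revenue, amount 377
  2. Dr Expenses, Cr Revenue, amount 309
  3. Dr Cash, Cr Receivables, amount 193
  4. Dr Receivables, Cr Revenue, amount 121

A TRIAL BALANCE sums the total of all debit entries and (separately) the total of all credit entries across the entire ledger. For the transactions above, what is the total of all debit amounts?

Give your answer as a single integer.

Answer: 1000

Derivation:
Txn 1: debit+=377
Txn 2: debit+=309
Txn 3: debit+=193
Txn 4: debit+=121
Total debits = 1000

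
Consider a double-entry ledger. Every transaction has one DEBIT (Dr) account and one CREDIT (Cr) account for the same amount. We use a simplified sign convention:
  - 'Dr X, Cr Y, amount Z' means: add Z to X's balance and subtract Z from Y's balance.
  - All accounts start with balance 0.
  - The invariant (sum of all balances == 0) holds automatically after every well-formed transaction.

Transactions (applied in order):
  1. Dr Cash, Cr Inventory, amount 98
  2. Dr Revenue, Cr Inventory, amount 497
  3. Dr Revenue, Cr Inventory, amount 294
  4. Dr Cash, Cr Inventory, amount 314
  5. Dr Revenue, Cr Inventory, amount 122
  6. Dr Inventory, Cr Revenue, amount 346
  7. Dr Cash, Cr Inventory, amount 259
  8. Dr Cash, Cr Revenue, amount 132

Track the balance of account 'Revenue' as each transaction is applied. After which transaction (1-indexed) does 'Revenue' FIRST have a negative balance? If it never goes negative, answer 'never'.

Answer: never

Derivation:
After txn 1: Revenue=0
After txn 2: Revenue=497
After txn 3: Revenue=791
After txn 4: Revenue=791
After txn 5: Revenue=913
After txn 6: Revenue=567
After txn 7: Revenue=567
After txn 8: Revenue=435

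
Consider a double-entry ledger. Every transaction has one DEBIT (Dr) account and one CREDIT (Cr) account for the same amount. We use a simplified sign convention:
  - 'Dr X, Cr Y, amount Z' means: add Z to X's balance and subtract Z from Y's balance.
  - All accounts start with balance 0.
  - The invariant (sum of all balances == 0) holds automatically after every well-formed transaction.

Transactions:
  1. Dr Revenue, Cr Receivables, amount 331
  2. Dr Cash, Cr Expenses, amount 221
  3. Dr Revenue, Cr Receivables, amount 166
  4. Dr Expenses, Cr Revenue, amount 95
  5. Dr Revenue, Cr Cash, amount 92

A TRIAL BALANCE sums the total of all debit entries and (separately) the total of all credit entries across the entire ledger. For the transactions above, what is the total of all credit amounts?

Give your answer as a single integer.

Txn 1: credit+=331
Txn 2: credit+=221
Txn 3: credit+=166
Txn 4: credit+=95
Txn 5: credit+=92
Total credits = 905

Answer: 905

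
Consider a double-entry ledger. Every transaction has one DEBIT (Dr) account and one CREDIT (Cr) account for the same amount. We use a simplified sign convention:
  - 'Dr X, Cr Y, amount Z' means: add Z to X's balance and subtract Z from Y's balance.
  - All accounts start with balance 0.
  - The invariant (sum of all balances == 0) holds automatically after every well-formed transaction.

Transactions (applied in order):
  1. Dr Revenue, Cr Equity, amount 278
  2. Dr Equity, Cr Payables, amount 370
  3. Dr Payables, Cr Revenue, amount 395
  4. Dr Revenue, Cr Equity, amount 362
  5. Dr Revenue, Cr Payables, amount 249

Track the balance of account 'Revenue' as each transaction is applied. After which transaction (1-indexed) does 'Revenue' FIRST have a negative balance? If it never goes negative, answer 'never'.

After txn 1: Revenue=278
After txn 2: Revenue=278
After txn 3: Revenue=-117

Answer: 3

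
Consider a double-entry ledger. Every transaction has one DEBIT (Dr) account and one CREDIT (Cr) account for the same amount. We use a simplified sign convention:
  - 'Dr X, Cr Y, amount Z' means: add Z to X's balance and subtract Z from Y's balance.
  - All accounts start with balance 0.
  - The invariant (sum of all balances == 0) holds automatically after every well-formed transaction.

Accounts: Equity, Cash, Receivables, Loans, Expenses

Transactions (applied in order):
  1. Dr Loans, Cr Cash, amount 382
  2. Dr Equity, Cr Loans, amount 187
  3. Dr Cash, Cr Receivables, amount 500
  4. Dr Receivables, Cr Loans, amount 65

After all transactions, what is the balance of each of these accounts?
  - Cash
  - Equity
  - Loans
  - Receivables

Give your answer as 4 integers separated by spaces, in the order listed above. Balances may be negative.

After txn 1 (Dr Loans, Cr Cash, amount 382): Cash=-382 Loans=382
After txn 2 (Dr Equity, Cr Loans, amount 187): Cash=-382 Equity=187 Loans=195
After txn 3 (Dr Cash, Cr Receivables, amount 500): Cash=118 Equity=187 Loans=195 Receivables=-500
After txn 4 (Dr Receivables, Cr Loans, amount 65): Cash=118 Equity=187 Loans=130 Receivables=-435

Answer: 118 187 130 -435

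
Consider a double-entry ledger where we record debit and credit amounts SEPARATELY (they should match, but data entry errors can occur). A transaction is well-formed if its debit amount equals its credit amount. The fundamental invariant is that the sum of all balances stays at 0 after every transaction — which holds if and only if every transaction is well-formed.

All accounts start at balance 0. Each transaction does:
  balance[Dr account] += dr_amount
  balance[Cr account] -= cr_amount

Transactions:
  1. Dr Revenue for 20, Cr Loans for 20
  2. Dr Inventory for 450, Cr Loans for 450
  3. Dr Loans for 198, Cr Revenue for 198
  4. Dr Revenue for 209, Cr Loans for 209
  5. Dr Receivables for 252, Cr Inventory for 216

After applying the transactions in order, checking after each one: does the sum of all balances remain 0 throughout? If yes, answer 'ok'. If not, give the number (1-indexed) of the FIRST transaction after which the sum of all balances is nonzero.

Answer: 5

Derivation:
After txn 1: dr=20 cr=20 sum_balances=0
After txn 2: dr=450 cr=450 sum_balances=0
After txn 3: dr=198 cr=198 sum_balances=0
After txn 4: dr=209 cr=209 sum_balances=0
After txn 5: dr=252 cr=216 sum_balances=36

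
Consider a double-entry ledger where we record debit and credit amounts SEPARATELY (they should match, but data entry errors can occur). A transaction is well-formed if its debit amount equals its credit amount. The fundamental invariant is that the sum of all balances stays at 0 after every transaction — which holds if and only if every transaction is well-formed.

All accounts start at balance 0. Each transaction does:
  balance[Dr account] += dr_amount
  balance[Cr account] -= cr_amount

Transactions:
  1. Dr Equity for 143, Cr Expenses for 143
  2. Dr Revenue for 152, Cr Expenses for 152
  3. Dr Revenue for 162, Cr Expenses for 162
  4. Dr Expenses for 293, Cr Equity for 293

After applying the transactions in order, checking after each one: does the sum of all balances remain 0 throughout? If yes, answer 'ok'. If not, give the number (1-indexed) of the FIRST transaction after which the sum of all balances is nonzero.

After txn 1: dr=143 cr=143 sum_balances=0
After txn 2: dr=152 cr=152 sum_balances=0
After txn 3: dr=162 cr=162 sum_balances=0
After txn 4: dr=293 cr=293 sum_balances=0

Answer: ok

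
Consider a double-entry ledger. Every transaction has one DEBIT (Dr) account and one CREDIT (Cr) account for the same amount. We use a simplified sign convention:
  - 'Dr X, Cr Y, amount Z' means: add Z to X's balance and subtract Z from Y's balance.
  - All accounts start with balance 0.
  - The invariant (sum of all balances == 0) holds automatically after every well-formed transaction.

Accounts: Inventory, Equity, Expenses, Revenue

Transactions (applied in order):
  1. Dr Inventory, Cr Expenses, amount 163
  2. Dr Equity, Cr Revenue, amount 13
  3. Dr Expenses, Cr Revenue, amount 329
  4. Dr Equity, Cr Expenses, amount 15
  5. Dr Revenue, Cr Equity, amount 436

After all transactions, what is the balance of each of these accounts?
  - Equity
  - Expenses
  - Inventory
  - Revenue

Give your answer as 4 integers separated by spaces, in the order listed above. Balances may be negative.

Answer: -408 151 163 94

Derivation:
After txn 1 (Dr Inventory, Cr Expenses, amount 163): Expenses=-163 Inventory=163
After txn 2 (Dr Equity, Cr Revenue, amount 13): Equity=13 Expenses=-163 Inventory=163 Revenue=-13
After txn 3 (Dr Expenses, Cr Revenue, amount 329): Equity=13 Expenses=166 Inventory=163 Revenue=-342
After txn 4 (Dr Equity, Cr Expenses, amount 15): Equity=28 Expenses=151 Inventory=163 Revenue=-342
After txn 5 (Dr Revenue, Cr Equity, amount 436): Equity=-408 Expenses=151 Inventory=163 Revenue=94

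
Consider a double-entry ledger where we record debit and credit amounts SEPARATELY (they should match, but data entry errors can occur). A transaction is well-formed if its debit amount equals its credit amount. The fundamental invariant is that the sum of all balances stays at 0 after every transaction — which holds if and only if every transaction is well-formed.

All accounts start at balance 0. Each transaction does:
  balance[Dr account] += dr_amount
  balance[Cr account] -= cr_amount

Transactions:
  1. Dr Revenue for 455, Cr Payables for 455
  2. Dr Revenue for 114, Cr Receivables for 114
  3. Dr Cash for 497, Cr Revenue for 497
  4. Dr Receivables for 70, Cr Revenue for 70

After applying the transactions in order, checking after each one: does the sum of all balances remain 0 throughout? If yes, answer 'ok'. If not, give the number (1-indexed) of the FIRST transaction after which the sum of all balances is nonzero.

After txn 1: dr=455 cr=455 sum_balances=0
After txn 2: dr=114 cr=114 sum_balances=0
After txn 3: dr=497 cr=497 sum_balances=0
After txn 4: dr=70 cr=70 sum_balances=0

Answer: ok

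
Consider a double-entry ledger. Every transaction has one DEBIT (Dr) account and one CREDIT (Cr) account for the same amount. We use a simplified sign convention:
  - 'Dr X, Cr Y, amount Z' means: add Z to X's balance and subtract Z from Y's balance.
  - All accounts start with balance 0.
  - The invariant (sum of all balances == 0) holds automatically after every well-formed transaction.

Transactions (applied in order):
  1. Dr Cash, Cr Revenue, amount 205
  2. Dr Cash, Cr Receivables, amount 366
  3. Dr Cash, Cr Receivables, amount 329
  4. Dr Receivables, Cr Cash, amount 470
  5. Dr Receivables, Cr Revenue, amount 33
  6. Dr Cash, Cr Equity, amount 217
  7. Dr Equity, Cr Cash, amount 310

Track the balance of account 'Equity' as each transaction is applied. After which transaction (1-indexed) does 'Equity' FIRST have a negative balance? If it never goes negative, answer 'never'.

Answer: 6

Derivation:
After txn 1: Equity=0
After txn 2: Equity=0
After txn 3: Equity=0
After txn 4: Equity=0
After txn 5: Equity=0
After txn 6: Equity=-217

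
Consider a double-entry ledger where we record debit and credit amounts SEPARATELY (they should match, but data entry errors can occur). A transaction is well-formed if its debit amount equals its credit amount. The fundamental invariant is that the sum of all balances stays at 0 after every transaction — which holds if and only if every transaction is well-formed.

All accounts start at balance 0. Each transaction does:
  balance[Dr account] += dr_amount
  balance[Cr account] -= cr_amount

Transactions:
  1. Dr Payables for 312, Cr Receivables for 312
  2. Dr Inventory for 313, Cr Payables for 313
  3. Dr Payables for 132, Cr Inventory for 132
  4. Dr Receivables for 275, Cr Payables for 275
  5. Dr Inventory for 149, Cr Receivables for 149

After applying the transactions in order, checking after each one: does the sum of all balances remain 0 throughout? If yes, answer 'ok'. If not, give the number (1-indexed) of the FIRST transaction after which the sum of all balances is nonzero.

Answer: ok

Derivation:
After txn 1: dr=312 cr=312 sum_balances=0
After txn 2: dr=313 cr=313 sum_balances=0
After txn 3: dr=132 cr=132 sum_balances=0
After txn 4: dr=275 cr=275 sum_balances=0
After txn 5: dr=149 cr=149 sum_balances=0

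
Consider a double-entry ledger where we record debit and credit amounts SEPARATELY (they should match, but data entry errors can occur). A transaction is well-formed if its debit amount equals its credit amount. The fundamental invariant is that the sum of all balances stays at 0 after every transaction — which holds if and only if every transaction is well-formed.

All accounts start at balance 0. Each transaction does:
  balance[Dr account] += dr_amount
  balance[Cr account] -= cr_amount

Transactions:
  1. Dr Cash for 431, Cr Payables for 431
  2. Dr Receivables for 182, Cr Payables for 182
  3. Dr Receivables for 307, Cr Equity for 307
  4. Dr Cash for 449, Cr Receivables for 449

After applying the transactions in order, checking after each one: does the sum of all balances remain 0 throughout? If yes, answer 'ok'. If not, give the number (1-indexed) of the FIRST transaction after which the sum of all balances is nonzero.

Answer: ok

Derivation:
After txn 1: dr=431 cr=431 sum_balances=0
After txn 2: dr=182 cr=182 sum_balances=0
After txn 3: dr=307 cr=307 sum_balances=0
After txn 4: dr=449 cr=449 sum_balances=0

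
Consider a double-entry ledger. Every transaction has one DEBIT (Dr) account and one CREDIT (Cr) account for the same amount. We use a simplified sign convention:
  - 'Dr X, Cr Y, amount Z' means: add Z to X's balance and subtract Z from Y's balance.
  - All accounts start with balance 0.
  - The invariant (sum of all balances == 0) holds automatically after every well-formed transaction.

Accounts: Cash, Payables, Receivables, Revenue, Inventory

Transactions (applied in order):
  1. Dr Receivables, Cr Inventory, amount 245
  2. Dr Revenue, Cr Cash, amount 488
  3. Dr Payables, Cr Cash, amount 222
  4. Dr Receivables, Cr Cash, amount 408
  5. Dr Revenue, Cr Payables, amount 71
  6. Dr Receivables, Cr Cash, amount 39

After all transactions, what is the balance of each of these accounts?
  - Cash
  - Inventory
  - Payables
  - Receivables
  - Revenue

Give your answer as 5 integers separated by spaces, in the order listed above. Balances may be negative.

Answer: -1157 -245 151 692 559

Derivation:
After txn 1 (Dr Receivables, Cr Inventory, amount 245): Inventory=-245 Receivables=245
After txn 2 (Dr Revenue, Cr Cash, amount 488): Cash=-488 Inventory=-245 Receivables=245 Revenue=488
After txn 3 (Dr Payables, Cr Cash, amount 222): Cash=-710 Inventory=-245 Payables=222 Receivables=245 Revenue=488
After txn 4 (Dr Receivables, Cr Cash, amount 408): Cash=-1118 Inventory=-245 Payables=222 Receivables=653 Revenue=488
After txn 5 (Dr Revenue, Cr Payables, amount 71): Cash=-1118 Inventory=-245 Payables=151 Receivables=653 Revenue=559
After txn 6 (Dr Receivables, Cr Cash, amount 39): Cash=-1157 Inventory=-245 Payables=151 Receivables=692 Revenue=559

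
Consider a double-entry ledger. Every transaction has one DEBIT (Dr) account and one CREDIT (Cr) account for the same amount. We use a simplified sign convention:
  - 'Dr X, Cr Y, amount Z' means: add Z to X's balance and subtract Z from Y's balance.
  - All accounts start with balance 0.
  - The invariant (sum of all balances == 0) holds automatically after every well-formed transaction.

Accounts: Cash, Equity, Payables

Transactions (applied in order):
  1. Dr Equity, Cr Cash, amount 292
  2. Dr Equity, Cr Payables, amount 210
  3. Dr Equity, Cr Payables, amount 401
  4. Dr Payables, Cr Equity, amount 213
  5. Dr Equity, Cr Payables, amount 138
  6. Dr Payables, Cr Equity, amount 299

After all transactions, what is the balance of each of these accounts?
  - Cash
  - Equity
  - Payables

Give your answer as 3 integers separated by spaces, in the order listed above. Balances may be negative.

Answer: -292 529 -237

Derivation:
After txn 1 (Dr Equity, Cr Cash, amount 292): Cash=-292 Equity=292
After txn 2 (Dr Equity, Cr Payables, amount 210): Cash=-292 Equity=502 Payables=-210
After txn 3 (Dr Equity, Cr Payables, amount 401): Cash=-292 Equity=903 Payables=-611
After txn 4 (Dr Payables, Cr Equity, amount 213): Cash=-292 Equity=690 Payables=-398
After txn 5 (Dr Equity, Cr Payables, amount 138): Cash=-292 Equity=828 Payables=-536
After txn 6 (Dr Payables, Cr Equity, amount 299): Cash=-292 Equity=529 Payables=-237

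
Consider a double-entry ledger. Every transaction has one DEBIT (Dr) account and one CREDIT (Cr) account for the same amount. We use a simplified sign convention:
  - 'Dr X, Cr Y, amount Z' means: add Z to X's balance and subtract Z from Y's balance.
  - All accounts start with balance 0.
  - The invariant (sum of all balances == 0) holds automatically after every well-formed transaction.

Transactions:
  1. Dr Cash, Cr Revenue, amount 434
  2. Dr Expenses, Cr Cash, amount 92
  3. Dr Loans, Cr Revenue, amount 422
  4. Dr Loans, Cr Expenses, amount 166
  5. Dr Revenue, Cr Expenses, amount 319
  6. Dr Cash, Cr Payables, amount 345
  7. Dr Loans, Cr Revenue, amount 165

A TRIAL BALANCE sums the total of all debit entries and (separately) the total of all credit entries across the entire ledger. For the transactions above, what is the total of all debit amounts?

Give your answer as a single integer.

Txn 1: debit+=434
Txn 2: debit+=92
Txn 3: debit+=422
Txn 4: debit+=166
Txn 5: debit+=319
Txn 6: debit+=345
Txn 7: debit+=165
Total debits = 1943

Answer: 1943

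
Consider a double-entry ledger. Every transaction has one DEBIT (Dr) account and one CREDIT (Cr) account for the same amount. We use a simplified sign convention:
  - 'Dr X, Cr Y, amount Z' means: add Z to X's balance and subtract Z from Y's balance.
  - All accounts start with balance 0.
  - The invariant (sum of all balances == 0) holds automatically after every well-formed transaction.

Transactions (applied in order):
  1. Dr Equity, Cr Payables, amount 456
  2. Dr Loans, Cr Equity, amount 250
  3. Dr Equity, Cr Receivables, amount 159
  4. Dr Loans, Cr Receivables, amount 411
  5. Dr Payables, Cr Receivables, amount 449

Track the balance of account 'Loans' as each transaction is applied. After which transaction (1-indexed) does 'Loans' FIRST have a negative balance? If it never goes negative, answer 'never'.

Answer: never

Derivation:
After txn 1: Loans=0
After txn 2: Loans=250
After txn 3: Loans=250
After txn 4: Loans=661
After txn 5: Loans=661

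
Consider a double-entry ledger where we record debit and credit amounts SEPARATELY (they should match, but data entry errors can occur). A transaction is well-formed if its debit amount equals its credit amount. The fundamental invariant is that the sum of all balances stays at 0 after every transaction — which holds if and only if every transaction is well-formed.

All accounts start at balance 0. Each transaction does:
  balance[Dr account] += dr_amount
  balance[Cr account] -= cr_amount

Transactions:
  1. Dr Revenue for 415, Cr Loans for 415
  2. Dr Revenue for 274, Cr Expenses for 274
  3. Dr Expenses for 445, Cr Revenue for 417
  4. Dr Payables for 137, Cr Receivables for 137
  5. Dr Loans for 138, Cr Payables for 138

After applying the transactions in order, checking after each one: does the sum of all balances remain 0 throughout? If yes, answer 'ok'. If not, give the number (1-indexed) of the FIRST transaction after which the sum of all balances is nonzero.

After txn 1: dr=415 cr=415 sum_balances=0
After txn 2: dr=274 cr=274 sum_balances=0
After txn 3: dr=445 cr=417 sum_balances=28
After txn 4: dr=137 cr=137 sum_balances=28
After txn 5: dr=138 cr=138 sum_balances=28

Answer: 3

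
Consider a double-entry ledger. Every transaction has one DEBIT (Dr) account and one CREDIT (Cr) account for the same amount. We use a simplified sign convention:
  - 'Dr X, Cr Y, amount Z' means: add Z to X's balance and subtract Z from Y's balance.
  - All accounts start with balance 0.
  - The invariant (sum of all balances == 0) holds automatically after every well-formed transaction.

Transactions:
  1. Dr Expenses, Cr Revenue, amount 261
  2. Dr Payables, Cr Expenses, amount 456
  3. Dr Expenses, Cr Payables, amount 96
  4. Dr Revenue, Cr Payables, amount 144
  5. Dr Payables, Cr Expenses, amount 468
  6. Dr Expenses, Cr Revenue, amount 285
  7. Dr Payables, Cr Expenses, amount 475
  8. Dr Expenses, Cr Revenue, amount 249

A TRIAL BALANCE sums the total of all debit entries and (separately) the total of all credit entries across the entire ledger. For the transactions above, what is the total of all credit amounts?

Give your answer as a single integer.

Txn 1: credit+=261
Txn 2: credit+=456
Txn 3: credit+=96
Txn 4: credit+=144
Txn 5: credit+=468
Txn 6: credit+=285
Txn 7: credit+=475
Txn 8: credit+=249
Total credits = 2434

Answer: 2434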